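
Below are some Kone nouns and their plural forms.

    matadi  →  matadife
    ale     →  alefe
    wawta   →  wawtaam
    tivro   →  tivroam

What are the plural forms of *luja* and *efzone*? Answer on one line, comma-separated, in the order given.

lujaam, efzonefe

The pattern is front/back vowel harmony: -fe when the last vowel of the stem is a front vowel (*matadi*, *ale*); -am when the last vowel of the stem is a back vowel (*wawta*, *tivro*).
Since the last vowel of *luja* is /a/ (a back vowel), it takes -am, giving *lujaam*.
Since the last vowel of *efzone* is /e/ (a front vowel), it takes -fe, giving *efzonefe*.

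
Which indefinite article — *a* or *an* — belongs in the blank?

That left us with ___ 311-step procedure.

a

The indefinite article is chosen by the initial *sound* of the following word, not its spelling.
The number *311* is spoken "three hundred …", beginning with /θriː/ — a consonant sound.
So the article is *a*: That left us with a 311-step procedure.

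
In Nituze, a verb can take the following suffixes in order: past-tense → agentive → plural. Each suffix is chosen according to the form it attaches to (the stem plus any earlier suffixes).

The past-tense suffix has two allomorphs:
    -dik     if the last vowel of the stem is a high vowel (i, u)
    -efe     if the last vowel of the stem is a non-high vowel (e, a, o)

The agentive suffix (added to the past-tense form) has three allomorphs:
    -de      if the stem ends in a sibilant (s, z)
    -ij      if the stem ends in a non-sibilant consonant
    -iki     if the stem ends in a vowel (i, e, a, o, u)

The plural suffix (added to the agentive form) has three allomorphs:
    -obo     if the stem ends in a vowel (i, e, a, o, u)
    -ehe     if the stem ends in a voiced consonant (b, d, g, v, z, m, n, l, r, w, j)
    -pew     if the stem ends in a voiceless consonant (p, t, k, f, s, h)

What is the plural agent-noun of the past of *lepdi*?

Since the last vowel of *lepdi* is /i/ (a high vowel), it takes -dik, giving *lepdidik*.
The past-tense form *lepdidik*: final sound = /k/, a non-sibilant consonant → -ij → *lepdidikij*.
Since the final sound of the agentive form *lepdidikij* is /j/ (a voiced consonant), it takes -ehe, giving *lepdidikijehe*.

lepdidikijehe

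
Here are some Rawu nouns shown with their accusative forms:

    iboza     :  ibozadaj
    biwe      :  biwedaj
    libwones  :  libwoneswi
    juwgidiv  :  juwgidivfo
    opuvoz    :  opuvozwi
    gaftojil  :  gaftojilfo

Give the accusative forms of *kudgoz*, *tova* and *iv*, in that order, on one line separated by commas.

kudgozwi, tovadaj, ivfo

The alternation tracks the final sound of the stem — -wi when the stem ends in a sibilant (*libwones*, *opuvoz*); -fo when the stem ends in a non-sibilant consonant (*juwgidiv*, *gaftojil*); -daj when the stem ends in a vowel (*iboza*, *biwe*).
Since the final sound of *kudgoz* is /z/ (a sibilant), it takes -wi, giving *kudgozwi*.
The final sound of *tova* is /a/, which is a vowel, so the suffix is -daj, giving *tovadaj*.
*iv* — final sound /v/ (a non-sibilant consonant) → -fo → *ivfo*.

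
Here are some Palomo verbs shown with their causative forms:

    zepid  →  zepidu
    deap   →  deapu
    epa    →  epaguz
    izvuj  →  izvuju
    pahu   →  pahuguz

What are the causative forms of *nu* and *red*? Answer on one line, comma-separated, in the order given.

nuguz, redu

Looking at the final sound of each stem: -u when the stem ends in a consonant (*zepid*, *deap*, *izvuj*); -guz when the stem ends in a vowel (*epa*, *pahu*).
Since the final sound of *nu* is /u/ (a vowel), it takes -guz, giving *nuguz*.
*red* — final sound /d/ (a consonant) → -u → *redu*.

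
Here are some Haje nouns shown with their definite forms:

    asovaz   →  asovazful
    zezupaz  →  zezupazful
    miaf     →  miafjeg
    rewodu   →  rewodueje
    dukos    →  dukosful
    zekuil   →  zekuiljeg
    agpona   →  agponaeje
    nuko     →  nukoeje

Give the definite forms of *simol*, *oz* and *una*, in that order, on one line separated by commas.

simoljeg, ozful, unaeje

The pattern is sibilance of the final sound: -ful when the stem ends in a sibilant (*asovaz*, *zezupaz*, *dukos*); -jeg when the stem ends in a non-sibilant consonant (*miaf*, *zekuil*); -eje when the stem ends in a vowel (*rewodu*, *agpona*, *nuko*).
*simol* — final sound /l/ (a non-sibilant consonant) → -jeg → *simoljeg*.
Since the final sound of *oz* is /z/ (a sibilant), it takes -ful, giving *ozful*.
Since the final sound of *una* is /a/ (a vowel), it takes -eje, giving *unaeje*.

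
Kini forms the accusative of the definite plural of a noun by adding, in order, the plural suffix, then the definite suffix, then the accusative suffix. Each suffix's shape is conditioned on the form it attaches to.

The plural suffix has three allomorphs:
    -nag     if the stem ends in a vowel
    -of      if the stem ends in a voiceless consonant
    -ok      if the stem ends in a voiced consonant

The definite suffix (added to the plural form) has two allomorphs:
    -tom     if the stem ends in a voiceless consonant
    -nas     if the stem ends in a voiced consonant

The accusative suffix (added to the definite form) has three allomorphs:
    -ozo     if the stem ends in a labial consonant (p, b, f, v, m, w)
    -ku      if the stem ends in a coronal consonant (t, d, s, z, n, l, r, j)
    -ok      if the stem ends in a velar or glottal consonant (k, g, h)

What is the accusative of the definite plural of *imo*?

*imo*: final sound = /o/, a vowel → -nag → *imonag*.
The plural form *imonag* — final consonant /g/ (voiced) → -nas → *imonagnas*.
The definite form *imonagnas* — final consonant /s/ (coronal) → -ku → *imonagnasku*.

imonagnasku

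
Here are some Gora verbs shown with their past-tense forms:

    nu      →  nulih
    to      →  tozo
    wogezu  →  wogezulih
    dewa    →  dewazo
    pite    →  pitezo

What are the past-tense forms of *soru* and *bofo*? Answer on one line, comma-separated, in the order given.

sorulih, bofozo

The alternation tracks the last vowel of the stem — -lih when the last vowel of the stem is a high vowel (*nu*, *wogezu*); -zo when the last vowel of the stem is a non-high vowel (*to*, *dewa*, *pite*).
*soru* — last vowel /u/ (a high vowel) → -lih → *sorulih*.
Since the last vowel of *bofo* is /o/ (a non-high vowel), it takes -zo, giving *bofozo*.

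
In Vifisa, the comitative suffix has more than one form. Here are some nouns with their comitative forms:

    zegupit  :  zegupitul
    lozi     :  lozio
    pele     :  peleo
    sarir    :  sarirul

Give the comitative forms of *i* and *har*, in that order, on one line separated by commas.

io, harul

The alternation tracks the final sound of the stem — -ul when the stem ends in a consonant (*zegupit*, *sarir*); -o when the stem ends in a vowel (*lozi*, *pele*).
The final sound of *i* is /i/, which is a vowel, so the suffix is -o, giving *io*.
*har*: final sound = /r/, a consonant → -ul → *harul*.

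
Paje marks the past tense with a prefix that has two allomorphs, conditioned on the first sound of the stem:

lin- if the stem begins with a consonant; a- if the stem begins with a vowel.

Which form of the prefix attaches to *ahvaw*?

a-

The first sound of *ahvaw* is /a/, which is a vowel, so the prefix is a-.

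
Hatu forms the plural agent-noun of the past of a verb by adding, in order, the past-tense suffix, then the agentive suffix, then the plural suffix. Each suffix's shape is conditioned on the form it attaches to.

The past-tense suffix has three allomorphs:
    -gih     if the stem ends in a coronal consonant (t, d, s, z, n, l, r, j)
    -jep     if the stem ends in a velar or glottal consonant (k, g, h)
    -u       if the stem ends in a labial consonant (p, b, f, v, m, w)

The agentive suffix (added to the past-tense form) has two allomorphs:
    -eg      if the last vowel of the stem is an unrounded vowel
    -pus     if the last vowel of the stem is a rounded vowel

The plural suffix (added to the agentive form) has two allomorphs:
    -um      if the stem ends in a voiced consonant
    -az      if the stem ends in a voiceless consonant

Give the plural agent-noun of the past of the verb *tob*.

tobupusaz

The final consonant of *tob* is /b/, which is labial, so the past-tense suffix is -u, giving *tobu*.
Since the last vowel of the past-tense form *tobu* is /u/ (a rounded vowel), it takes -pus, giving *tobupus*.
The agentive form *tobupus* — final consonant /s/ (voiceless) → -az → *tobupusaz*.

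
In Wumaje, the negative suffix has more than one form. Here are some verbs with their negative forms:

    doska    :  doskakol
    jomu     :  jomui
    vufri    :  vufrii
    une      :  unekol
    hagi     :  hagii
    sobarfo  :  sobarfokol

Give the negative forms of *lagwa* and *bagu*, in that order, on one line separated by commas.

The suffix is conditioned by the last vowel: -i when the last vowel of the stem is a high vowel (*jomu*, *vufri*, *hagi*); -kol when the last vowel of the stem is a non-high vowel (*doska*, *une*, *sobarfo*).
*lagwa* — last vowel /a/ (a non-high vowel) → -kol → *lagwakol*.
*bagu*: last vowel = /u/, a high vowel → -i → *bagui*.

lagwakol, bagui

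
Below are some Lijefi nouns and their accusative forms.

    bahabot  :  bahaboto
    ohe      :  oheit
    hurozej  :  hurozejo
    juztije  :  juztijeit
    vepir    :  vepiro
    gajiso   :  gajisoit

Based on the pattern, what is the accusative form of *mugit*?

mugito

Looking at the final sound of each stem: -o when the stem ends in a consonant (*bahabot*, *hurozej*, *vepir*); -it when the stem ends in a vowel (*ohe*, *juztije*, *gajiso*).
Since the final sound of *mugit* is /t/ (a consonant), it takes -o, giving *mugito*.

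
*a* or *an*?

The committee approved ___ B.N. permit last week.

a

The indefinite article is chosen by the initial *sound* of the following word, not its spelling.
The initialism *B.N.* is read letter by letter; the first letter, B, is pronounced /biː/, which begins with a consonant sound.
So the article is *a*: The committee approved a B.N. permit last week.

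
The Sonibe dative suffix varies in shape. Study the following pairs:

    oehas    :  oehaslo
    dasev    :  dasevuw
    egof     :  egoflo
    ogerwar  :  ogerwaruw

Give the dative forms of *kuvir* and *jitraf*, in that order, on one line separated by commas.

kuviruw, jitraflo

The pattern is voicing of the final consonant: -lo when the stem ends in a voiceless consonant (*oehas*, *egof*); -uw when the stem ends in a voiced consonant (*dasev*, *ogerwar*).
The final consonant of *kuvir* is /r/, which is voiced, so the suffix is -uw, giving *kuviruw*.
The final consonant of *jitraf* is /f/, which is voiceless, so the suffix is -lo, giving *jitraflo*.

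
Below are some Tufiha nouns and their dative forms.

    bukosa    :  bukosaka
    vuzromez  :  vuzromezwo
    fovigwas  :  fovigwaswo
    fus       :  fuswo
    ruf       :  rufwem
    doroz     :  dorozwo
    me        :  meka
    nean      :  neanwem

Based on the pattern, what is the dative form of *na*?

The pattern is sibilance of the final sound: -wo when the stem ends in a sibilant (*vuzromez*, *fovigwas*, *fus*, *doroz*); -wem when the stem ends in a non-sibilant consonant (*ruf*, *nean*); -ka when the stem ends in a vowel (*bukosa*, *me*).
The final sound of *na* is /a/, which is a vowel, so the suffix is -ka, giving *naka*.

naka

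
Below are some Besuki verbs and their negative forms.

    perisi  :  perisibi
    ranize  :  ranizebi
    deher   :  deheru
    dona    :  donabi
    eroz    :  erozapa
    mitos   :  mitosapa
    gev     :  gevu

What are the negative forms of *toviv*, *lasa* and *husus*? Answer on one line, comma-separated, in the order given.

The pattern is sibilance of the final sound: -apa when the stem ends in a sibilant (*eroz*, *mitos*); -u when the stem ends in a non-sibilant consonant (*deher*, *gev*); -bi when the stem ends in a vowel (*perisi*, *ranize*, *dona*).
*toviv* — final sound /v/ (a non-sibilant consonant) → -u → *tovivu*.
*lasa*: final sound = /a/, a vowel → -bi → *lasabi*.
The final sound of *husus* is /s/, which is a sibilant, so the suffix is -apa, giving *hususapa*.

tovivu, lasabi, hususapa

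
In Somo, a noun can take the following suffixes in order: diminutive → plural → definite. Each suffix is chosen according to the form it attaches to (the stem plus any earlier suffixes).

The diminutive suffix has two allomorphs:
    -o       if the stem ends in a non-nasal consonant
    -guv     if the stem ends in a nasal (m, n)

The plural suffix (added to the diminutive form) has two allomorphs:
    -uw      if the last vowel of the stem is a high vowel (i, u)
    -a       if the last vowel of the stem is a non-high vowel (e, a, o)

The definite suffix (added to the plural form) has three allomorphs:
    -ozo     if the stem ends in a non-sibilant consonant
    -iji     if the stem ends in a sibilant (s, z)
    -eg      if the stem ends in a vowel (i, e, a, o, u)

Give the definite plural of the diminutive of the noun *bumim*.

*bumim* — final consonant /m/ (a nasal) → -guv → *bumimguv*.
The diminutive form *bumimguv* — last vowel /u/ (a high vowel) → -uw → *bumimguvuw*.
Since the final sound of the plural form *bumimguvuw* is /w/ (a non-sibilant consonant), it takes -ozo, giving *bumimguvuwozo*.

bumimguvuwozo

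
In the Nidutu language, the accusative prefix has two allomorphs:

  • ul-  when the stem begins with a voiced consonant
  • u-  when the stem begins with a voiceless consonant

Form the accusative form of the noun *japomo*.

The first consonant of *japomo* is /j/, which is voiced, so the prefix is ul-, giving *uljapomo*.

uljapomo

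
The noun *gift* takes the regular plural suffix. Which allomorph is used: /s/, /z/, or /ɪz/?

The stem *gift* ends in a voiceless non-sibilant consonant.
The plural suffix surfaces as /ɪz/ after sibilants, /s/ after other voiceless consonants, and /z/ after other voiced sounds.
So the plural -s on *gift* is pronounced /s/.

/s/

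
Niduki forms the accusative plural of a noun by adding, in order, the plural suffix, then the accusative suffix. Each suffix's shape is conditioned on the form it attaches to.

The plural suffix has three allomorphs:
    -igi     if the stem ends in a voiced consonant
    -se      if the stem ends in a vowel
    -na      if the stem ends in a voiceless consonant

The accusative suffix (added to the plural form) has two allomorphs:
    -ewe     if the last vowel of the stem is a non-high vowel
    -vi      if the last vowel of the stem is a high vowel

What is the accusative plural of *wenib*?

wenibigivi

Since the final sound of *wenib* is /b/ (a voiced consonant), it takes -igi, giving *wenibigi*.
The plural form *wenibigi* — last vowel /i/ (a high vowel) → -vi → *wenibigivi*.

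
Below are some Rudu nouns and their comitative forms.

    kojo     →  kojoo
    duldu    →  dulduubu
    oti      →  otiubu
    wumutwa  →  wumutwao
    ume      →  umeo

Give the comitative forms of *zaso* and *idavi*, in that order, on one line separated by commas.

The pattern is height harmony: -ubu when the last vowel of the stem is a high vowel (*duldu*, *oti*); -o when the last vowel of the stem is a non-high vowel (*kojo*, *wumutwa*, *ume*).
*zaso*: last vowel = /o/, a non-high vowel → -o → *zasoo*.
*idavi* — last vowel /i/ (a high vowel) → -ubu → *idaviubu*.

zasoo, idaviubu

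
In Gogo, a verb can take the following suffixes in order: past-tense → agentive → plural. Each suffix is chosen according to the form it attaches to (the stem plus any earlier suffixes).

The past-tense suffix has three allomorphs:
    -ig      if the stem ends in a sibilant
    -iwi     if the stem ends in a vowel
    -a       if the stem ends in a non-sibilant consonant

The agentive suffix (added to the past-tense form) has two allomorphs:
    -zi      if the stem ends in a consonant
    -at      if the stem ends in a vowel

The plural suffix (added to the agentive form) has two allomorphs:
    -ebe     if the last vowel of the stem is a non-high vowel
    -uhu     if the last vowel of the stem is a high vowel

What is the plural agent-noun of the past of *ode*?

odeiwiatebe

Since the final sound of *ode* is /e/ (a vowel), it takes -iwi, giving *odeiwi*.
The final sound of the past-tense form *odeiwi* is /i/, which is a vowel, so the agentive suffix is -at, giving *odeiwiat*.
The agentive form *odeiwiat*: last vowel = /a/, a non-high vowel → -ebe → *odeiwiatebe*.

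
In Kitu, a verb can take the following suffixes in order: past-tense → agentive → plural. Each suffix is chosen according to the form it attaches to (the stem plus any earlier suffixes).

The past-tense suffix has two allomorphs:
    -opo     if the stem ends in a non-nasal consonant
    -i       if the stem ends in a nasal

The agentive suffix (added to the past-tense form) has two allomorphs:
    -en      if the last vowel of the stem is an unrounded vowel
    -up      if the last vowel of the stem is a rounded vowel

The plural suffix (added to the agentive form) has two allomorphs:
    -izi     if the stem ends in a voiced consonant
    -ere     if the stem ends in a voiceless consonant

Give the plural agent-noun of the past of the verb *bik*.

*bik* — final consonant /k/ (non-nasal) → -opo → *bikopo*.
The last vowel of the past-tense form *bikopo* is /o/, which is a rounded vowel, so the agentive suffix is -up, giving *bikopoup*.
The final consonant of the agentive form *bikopoup* is /p/, which is voiceless, so the plural suffix is -ere, giving *bikopoupere*.

bikopoupere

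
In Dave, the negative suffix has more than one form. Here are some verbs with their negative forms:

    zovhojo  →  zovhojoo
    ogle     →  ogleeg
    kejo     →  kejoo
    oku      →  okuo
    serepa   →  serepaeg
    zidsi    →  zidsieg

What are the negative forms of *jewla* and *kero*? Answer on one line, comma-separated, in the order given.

The pattern is rounding harmony: -o when the last vowel of the stem is a rounded vowel (*zovhojo*, *kejo*, *oku*); -eg when the last vowel of the stem is an unrounded vowel (*ogle*, *serepa*, *zidsi*).
*jewla*: last vowel = /a/, an unrounded vowel → -eg → *jewlaeg*.
*kero*: last vowel = /o/, a rounded vowel → -o → *keroo*.

jewlaeg, keroo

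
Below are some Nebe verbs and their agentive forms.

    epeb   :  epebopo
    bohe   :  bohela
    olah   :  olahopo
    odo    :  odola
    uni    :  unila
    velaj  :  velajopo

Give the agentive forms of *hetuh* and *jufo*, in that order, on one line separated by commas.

The suffix is conditioned by the final sound: -opo when the stem ends in a consonant (*epeb*, *olah*, *velaj*); -la when the stem ends in a vowel (*bohe*, *odo*, *uni*).
*hetuh* — final sound /h/ (a consonant) → -opo → *hetuhopo*.
Since the final sound of *jufo* is /o/ (a vowel), it takes -la, giving *jufola*.

hetuhopo, jufola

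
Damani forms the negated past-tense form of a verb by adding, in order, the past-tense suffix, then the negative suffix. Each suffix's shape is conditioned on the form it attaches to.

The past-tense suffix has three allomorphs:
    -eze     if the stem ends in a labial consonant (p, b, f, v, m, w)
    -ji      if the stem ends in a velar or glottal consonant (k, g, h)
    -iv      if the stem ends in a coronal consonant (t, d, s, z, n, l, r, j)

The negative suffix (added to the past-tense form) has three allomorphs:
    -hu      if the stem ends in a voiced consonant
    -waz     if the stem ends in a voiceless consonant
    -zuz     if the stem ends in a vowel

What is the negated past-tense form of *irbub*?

*irbub*: final consonant = /b/, labial → -eze → *irbubeze*.
The past-tense form *irbubeze*: final sound = /e/, a vowel → -zuz → *irbubezezuz*.

irbubezezuz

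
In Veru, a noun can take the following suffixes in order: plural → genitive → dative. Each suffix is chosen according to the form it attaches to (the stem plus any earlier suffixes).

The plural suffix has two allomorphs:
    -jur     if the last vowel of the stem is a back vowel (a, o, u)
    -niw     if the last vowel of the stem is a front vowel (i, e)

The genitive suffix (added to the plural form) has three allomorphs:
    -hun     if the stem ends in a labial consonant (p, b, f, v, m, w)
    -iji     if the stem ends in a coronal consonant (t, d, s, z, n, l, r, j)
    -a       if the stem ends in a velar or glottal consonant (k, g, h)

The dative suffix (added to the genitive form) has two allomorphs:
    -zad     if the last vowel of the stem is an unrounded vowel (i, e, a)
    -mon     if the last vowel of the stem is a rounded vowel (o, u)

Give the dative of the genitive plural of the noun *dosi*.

The last vowel of *dosi* is /i/, which is a front vowel, so the plural suffix is -niw, giving *dosiniw*.
Since the final consonant of the plural form *dosiniw* is /w/ (labial), it takes -hun, giving *dosiniwhun*.
Since the last vowel of the genitive form *dosiniwhun* is /u/ (a rounded vowel), it takes -mon, giving *dosiniwhunmon*.

dosiniwhunmon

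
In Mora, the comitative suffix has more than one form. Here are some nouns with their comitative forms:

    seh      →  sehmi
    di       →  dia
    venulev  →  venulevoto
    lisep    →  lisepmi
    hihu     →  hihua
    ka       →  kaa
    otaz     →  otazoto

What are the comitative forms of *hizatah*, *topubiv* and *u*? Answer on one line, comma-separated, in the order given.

hizatahmi, topubivoto, ua

The suffix is conditioned by the final sound: -mi when the stem ends in a voiceless consonant (*seh*, *lisep*); -oto when the stem ends in a voiced consonant (*venulev*, *otaz*); -a when the stem ends in a vowel (*di*, *hihu*, *ka*).
The final sound of *hizatah* is /h/, which is a voiceless consonant, so the suffix is -mi, giving *hizatahmi*.
The final sound of *topubiv* is /v/, which is a voiced consonant, so the suffix is -oto, giving *topubivoto*.
*u*: final sound = /u/, a vowel → -a → *ua*.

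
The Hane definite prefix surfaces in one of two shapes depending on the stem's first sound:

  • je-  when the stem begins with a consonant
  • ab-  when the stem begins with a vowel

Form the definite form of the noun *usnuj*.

*usnuj* — first sound /u/ (a vowel) → ab- → *abusnuj*.

abusnuj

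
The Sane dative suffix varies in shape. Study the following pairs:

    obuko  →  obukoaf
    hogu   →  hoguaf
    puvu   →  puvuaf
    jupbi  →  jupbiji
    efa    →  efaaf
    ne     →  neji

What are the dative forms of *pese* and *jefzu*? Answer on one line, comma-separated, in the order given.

peseji, jefzuaf

The pattern is front/back vowel harmony: -ji when the last vowel of the stem is a front vowel (*jupbi*, *ne*); -af when the last vowel of the stem is a back vowel (*obuko*, *hogu*, *puvu*, *efa*).
The last vowel of *pese* is /e/, which is a front vowel, so the suffix is -ji, giving *peseji*.
The last vowel of *jefzu* is /u/, which is a back vowel, so the suffix is -af, giving *jefzuaf*.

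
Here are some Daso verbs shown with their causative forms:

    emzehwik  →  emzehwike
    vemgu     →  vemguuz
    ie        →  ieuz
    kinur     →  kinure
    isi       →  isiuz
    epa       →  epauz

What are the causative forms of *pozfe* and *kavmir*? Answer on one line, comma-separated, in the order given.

pozfeuz, kavmire

The alternation tracks the final sound of the stem — -e when the stem ends in a consonant (*emzehwik*, *kinur*); -uz when the stem ends in a vowel (*vemgu*, *ie*, *isi*, *epa*).
Since the final sound of *pozfe* is /e/ (a vowel), it takes -uz, giving *pozfeuz*.
Since the final sound of *kavmir* is /r/ (a consonant), it takes -e, giving *kavmire*.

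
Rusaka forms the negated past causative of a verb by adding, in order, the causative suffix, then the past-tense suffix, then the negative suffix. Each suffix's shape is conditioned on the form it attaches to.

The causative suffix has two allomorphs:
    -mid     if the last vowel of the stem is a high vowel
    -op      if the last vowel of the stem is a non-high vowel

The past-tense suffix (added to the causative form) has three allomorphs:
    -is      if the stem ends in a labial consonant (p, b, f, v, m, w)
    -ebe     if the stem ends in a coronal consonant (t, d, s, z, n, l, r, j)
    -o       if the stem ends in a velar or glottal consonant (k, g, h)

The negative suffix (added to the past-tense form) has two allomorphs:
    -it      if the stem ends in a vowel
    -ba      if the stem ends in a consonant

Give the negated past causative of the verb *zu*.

Since the last vowel of *zu* is /u/ (a high vowel), it takes -mid, giving *zumid*.
Since the final consonant of the causative form *zumid* is /d/ (coronal), it takes -ebe, giving *zumidebe*.
The past-tense form *zumidebe*: final sound = /e/, a vowel → -it → *zumidebeit*.

zumidebeit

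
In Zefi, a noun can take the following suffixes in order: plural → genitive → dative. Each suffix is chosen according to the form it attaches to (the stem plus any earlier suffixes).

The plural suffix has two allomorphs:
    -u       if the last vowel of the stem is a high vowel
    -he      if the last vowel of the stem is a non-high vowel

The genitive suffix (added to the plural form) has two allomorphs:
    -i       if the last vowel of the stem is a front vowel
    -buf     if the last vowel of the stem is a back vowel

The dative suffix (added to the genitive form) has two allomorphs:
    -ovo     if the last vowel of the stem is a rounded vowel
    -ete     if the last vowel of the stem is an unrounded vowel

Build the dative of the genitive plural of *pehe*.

peheheiete

*pehe* — last vowel /e/ (a non-high vowel) → -he → *pehehe*.
The last vowel of the plural form *pehehe* is /e/, which is a front vowel, so the genitive suffix is -i, giving *pehehei*.
The last vowel of the genitive form *pehehei* is /i/, which is an unrounded vowel, so the dative suffix is -ete, giving *peheheiete*.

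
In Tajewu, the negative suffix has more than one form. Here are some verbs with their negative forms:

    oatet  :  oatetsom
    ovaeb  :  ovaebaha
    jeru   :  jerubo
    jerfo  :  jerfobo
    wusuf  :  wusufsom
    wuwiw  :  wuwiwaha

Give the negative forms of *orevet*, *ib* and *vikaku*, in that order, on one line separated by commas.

The suffix is conditioned by the final sound: -som when the stem ends in a voiceless consonant (*oatet*, *wusuf*); -aha when the stem ends in a voiced consonant (*ovaeb*, *wuwiw*); -bo when the stem ends in a vowel (*jeru*, *jerfo*).
*orevet* — final sound /t/ (a voiceless consonant) → -som → *orevetsom*.
Since the final sound of *ib* is /b/ (a voiced consonant), it takes -aha, giving *ibaha*.
*vikaku*: final sound = /u/, a vowel → -bo → *vikakubo*.

orevetsom, ibaha, vikakubo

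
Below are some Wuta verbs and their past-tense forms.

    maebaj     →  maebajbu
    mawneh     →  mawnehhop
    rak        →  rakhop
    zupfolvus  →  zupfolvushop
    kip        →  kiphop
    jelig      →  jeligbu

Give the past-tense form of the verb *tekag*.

tekagbu

Looking at the final consonant of each stem: -hop when the stem ends in a voiceless consonant (*mawneh*, *rak*, *zupfolvus*, *kip*); -bu when the stem ends in a voiced consonant (*maebaj*, *jelig*).
*tekag* — final consonant /g/ (voiced) → -bu → *tekagbu*.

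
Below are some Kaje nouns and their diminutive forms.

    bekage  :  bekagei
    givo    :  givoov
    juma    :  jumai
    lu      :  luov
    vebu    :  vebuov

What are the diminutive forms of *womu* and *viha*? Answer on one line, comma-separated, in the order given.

womuov, vihai

The alternation tracks the last vowel of the stem — -ov when the last vowel of the stem is a rounded vowel (*givo*, *lu*, *vebu*); -i when the last vowel of the stem is an unrounded vowel (*bekage*, *juma*).
*womu* — last vowel /u/ (a rounded vowel) → -ov → *womuov*.
*viha* — last vowel /a/ (an unrounded vowel) → -i → *vihai*.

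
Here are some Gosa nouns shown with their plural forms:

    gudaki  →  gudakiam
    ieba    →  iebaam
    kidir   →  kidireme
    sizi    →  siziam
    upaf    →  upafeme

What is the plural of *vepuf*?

vepufeme

The pattern is consonant vs. vowel: -eme when the stem ends in a consonant (*kidir*, *upaf*); -am when the stem ends in a vowel (*gudaki*, *ieba*, *sizi*).
*vepuf* — final sound /f/ (a consonant) → -eme → *vepufeme*.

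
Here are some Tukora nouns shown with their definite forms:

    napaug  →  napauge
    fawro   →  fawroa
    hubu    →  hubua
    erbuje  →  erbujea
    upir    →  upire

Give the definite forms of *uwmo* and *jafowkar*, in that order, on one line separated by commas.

The pattern is consonant vs. vowel: -e when the stem ends in a consonant (*napaug*, *upir*); -a when the stem ends in a vowel (*fawro*, *hubu*, *erbuje*).
Since the final sound of *uwmo* is /o/ (a vowel), it takes -a, giving *uwmoa*.
The final sound of *jafowkar* is /r/, which is a consonant, so the suffix is -e, giving *jafowkare*.

uwmoa, jafowkare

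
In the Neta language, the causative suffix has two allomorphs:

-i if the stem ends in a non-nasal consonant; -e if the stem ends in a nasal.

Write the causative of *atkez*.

atkezi

*atkez*: final consonant = /z/, non-nasal → -i → *atkezi*.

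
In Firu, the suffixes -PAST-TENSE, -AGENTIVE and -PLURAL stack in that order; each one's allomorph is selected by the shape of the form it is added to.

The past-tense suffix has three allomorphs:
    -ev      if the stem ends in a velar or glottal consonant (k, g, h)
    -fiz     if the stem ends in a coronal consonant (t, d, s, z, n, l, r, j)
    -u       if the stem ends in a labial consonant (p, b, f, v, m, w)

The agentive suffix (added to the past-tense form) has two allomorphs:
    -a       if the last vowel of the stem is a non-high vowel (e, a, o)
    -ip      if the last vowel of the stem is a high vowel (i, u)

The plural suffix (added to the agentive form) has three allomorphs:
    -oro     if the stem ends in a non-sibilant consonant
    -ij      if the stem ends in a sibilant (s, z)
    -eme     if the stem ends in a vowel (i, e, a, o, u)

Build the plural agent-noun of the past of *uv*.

*uv*: final consonant = /v/, labial → -u → *uvu*.
The last vowel of the past-tense form *uvu* is /u/, which is a high vowel, so the agentive suffix is -ip, giving *uvuip*.
The final sound of the agentive form *uvuip* is /p/, which is a non-sibilant consonant, so the plural suffix is -oro, giving *uvuiporo*.

uvuiporo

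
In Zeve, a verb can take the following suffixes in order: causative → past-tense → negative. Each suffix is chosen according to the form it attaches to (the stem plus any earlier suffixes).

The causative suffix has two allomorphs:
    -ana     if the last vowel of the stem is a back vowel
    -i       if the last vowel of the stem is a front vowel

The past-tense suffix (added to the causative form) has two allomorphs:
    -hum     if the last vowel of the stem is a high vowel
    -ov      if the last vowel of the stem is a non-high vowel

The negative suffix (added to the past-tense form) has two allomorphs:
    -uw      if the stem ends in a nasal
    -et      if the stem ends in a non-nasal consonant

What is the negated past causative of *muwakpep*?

*muwakpep* — last vowel /e/ (a front vowel) → -i → *muwakpepi*.
Since the last vowel of the causative form *muwakpepi* is /i/ (a high vowel), it takes -hum, giving *muwakpepihum*.
The past-tense form *muwakpepihum* — final consonant /m/ (a nasal) → -uw → *muwakpepihumuw*.

muwakpepihumuw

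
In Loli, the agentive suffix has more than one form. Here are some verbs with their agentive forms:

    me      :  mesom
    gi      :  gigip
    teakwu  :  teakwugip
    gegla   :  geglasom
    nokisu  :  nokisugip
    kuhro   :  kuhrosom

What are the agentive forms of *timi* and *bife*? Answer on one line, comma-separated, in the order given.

timigip, bifesom

The suffix is conditioned by the last vowel: -gip when the last vowel of the stem is a high vowel (*gi*, *teakwu*, *nokisu*); -som when the last vowel of the stem is a non-high vowel (*me*, *gegla*, *kuhro*).
*timi* — last vowel /i/ (a high vowel) → -gip → *timigip*.
Since the last vowel of *bife* is /e/ (a non-high vowel), it takes -som, giving *bifesom*.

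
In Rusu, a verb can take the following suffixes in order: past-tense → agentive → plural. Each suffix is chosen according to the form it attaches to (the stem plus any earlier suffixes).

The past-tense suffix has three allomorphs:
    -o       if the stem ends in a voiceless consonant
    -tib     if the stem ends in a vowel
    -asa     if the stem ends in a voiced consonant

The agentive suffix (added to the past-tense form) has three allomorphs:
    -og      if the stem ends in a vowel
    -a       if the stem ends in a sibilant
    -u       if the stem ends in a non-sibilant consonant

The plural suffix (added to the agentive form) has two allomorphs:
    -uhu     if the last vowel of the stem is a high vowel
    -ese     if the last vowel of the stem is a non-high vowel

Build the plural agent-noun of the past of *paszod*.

paszodasaogese

Since the final sound of *paszod* is /d/ (a voiced consonant), it takes -asa, giving *paszodasa*.
Since the final sound of the past-tense form *paszodasa* is /a/ (a vowel), it takes -og, giving *paszodasaog*.
The agentive form *paszodasaog*: last vowel = /o/, a non-high vowel → -ese → *paszodasaogese*.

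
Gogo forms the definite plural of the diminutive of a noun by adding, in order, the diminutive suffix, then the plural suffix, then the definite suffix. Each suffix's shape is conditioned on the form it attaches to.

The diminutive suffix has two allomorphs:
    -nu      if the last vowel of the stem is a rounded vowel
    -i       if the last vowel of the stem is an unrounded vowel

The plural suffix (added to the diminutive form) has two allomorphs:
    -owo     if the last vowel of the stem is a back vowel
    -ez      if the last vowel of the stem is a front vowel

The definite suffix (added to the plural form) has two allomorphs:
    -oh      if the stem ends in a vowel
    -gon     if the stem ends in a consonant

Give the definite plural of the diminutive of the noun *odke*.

*odke* — last vowel /e/ (an unrounded vowel) → -i → *odkei*.
Since the last vowel of the diminutive form *odkei* is /i/ (a front vowel), it takes -ez, giving *odkeiez*.
The final sound of the plural form *odkeiez* is /z/, which is a consonant, so the definite suffix is -gon, giving *odkeiezgon*.

odkeiezgon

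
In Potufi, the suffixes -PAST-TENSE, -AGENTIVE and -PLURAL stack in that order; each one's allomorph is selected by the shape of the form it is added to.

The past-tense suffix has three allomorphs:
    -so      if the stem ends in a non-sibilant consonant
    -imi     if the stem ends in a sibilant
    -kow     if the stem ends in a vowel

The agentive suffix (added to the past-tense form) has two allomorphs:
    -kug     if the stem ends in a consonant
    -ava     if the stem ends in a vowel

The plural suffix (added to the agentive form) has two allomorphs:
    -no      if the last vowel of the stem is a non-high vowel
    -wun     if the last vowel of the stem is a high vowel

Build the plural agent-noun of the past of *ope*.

*ope* — final sound /e/ (a vowel) → -kow → *opekow*.
The past-tense form *opekow*: final sound = /w/, a consonant → -kug → *opekowkug*.
The agentive form *opekowkug* — last vowel /u/ (a high vowel) → -wun → *opekowkugwun*.

opekowkugwun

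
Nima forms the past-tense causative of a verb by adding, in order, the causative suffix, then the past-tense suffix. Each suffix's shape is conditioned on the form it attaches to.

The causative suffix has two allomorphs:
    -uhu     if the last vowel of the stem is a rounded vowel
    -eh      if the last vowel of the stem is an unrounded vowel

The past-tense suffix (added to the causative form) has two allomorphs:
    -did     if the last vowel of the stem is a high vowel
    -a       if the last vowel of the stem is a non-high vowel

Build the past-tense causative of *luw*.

luwuhudid

*luw*: last vowel = /u/, a rounded vowel → -uhu → *luwuhu*.
The last vowel of the causative form *luwuhu* is /u/, which is a high vowel, so the past-tense suffix is -did, giving *luwuhudid*.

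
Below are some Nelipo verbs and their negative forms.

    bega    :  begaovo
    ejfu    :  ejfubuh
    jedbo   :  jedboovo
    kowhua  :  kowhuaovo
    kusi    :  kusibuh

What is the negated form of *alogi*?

alogibuh

The alternation tracks the last vowel of the stem — -buh when the last vowel of the stem is a high vowel (*ejfu*, *kusi*); -ovo when the last vowel of the stem is a non-high vowel (*bega*, *jedbo*, *kowhua*).
*alogi*: last vowel = /i/, a high vowel → -buh → *alogibuh*.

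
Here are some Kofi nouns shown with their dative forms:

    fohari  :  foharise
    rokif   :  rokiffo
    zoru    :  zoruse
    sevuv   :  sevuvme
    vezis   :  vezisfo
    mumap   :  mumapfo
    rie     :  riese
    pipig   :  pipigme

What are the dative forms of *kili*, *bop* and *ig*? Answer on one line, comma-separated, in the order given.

kilise, bopfo, igme

The alternation tracks the final sound of the stem — -fo when the stem ends in a voiceless consonant (*rokif*, *vezis*, *mumap*); -me when the stem ends in a voiced consonant (*sevuv*, *pipig*); -se when the stem ends in a vowel (*fohari*, *zoru*, *rie*).
The final sound of *kili* is /i/, which is a vowel, so the suffix is -se, giving *kilise*.
*bop* — final sound /p/ (a voiceless consonant) → -fo → *bopfo*.
The final sound of *ig* is /g/, which is a voiced consonant, so the suffix is -me, giving *igme*.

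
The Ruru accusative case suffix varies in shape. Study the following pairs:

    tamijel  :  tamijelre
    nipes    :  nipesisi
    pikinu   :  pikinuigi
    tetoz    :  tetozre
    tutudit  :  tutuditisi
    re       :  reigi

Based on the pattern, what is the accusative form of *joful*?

The alternation tracks the final sound of the stem — -isi when the stem ends in a voiceless consonant (*nipes*, *tutudit*); -re when the stem ends in a voiced consonant (*tamijel*, *tetoz*); -igi when the stem ends in a vowel (*pikinu*, *re*).
*joful* — final sound /l/ (a voiced consonant) → -re → *jofulre*.

jofulre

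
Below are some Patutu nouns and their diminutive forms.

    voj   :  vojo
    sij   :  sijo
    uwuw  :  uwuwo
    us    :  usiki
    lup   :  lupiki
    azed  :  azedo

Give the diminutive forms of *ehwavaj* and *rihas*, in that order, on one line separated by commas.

ehwavajo, rihasiki

The suffix is conditioned by the final consonant: -iki when the stem ends in a voiceless consonant (*us*, *lup*); -o when the stem ends in a voiced consonant (*voj*, *sij*, *uwuw*, *azed*).
Since the final consonant of *ehwavaj* is /j/ (voiced), it takes -o, giving *ehwavajo*.
*rihas*: final consonant = /s/, voiceless → -iki → *rihasiki*.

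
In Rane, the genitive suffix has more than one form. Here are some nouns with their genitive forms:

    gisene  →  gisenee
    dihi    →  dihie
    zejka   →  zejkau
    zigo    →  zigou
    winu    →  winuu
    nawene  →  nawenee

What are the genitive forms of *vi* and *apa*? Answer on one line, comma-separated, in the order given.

vie, apau

The suffix is conditioned by the last vowel: -e when the last vowel of the stem is a front vowel (*gisene*, *dihi*, *nawene*); -u when the last vowel of the stem is a back vowel (*zejka*, *zigo*, *winu*).
Since the last vowel of *vi* is /i/ (a front vowel), it takes -e, giving *vie*.
The last vowel of *apa* is /a/, which is a back vowel, so the suffix is -u, giving *apau*.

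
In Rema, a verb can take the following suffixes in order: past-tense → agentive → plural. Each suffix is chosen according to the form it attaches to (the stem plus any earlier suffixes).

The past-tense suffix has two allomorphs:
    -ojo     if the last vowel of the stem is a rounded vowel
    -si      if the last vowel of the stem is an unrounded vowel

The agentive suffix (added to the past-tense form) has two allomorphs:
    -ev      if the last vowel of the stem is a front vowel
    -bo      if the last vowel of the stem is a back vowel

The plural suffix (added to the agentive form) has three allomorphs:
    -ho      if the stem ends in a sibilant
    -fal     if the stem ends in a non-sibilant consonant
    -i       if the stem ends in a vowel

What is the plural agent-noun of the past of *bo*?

boojoboi

The last vowel of *bo* is /o/, which is a rounded vowel, so the past-tense suffix is -ojo, giving *boojo*.
Since the last vowel of the past-tense form *boojo* is /o/ (a back vowel), it takes -bo, giving *boojobo*.
The agentive form *boojobo* — final sound /o/ (a vowel) → -i → *boojoboi*.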